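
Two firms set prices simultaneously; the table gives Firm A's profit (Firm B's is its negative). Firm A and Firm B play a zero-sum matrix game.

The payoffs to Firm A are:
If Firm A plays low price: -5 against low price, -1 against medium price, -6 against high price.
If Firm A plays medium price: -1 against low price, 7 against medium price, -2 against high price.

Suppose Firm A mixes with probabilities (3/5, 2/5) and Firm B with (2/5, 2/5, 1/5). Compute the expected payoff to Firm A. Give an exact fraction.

Against (2/5, 2/5, 1/5), each row's expected payoff is low price: -18/5; medium price: 2.
Taking the (3/5, 2/5)-weighted average: (3/5)·(-18/5) + (2/5)·(2) = -34/25.

-34/25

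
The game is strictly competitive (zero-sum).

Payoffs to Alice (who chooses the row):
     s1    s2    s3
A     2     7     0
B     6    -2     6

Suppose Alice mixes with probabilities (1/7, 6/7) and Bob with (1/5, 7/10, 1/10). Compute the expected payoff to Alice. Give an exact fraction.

Against (1/5, 7/10, 1/10), each row's expected payoff is A: 53/10; B: 2/5.
Taking the (1/7, 6/7)-weighted average: (1/7)·(53/10) + (6/7)·(2/5) = 11/10.

11/10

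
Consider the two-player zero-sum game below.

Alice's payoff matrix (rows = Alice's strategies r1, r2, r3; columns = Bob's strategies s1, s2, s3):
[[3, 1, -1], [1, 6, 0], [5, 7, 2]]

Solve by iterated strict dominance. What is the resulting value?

2

Row r2 is strictly dominated by row r3 (5>1, 7>6, 2>0); eliminate r2.
Column s1 is strictly dominated by s3 for Bob (-1<3, 2<5); eliminate s1.
Row r1 is strictly dominated by row r3 (7>1, 2>-1); eliminate r1.
Column s2 is strictly dominated by s3 for Bob (2<7); eliminate s2.
Only (r3, s3) remains, with payoff 2.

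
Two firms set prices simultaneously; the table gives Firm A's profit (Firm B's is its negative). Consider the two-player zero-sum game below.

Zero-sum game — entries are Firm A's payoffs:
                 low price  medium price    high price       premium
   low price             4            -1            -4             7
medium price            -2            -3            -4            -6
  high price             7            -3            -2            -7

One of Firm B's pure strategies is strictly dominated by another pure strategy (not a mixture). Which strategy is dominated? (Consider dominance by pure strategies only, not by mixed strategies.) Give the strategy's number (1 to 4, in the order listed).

Firm B prefers columns that give Firm A less. Compare low price with medium price: -1 < 4, -3 < -2, -3 < 7.
So medium price strictly dominates low price for Firm B; low price is strictly dominated.

1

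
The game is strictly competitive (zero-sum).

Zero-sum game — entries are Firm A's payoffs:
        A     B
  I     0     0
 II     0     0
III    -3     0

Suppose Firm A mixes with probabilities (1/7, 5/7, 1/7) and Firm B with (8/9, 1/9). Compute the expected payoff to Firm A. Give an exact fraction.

-8/21

Against (8/9, 1/9), each row's expected payoff is I: 0; II: 0; III: -8/3.
Taking the (1/7, 5/7, 1/7)-weighted average: (1/7)·(0) + (5/7)·(0) + (1/7)·(-8/3) = -8/21.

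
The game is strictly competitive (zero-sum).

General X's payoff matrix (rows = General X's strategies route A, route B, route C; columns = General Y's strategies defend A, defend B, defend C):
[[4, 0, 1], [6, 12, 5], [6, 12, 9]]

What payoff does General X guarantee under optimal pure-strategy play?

Row minima: 0, 5, 6 → General X's maximin is 6.
Column maxima: 6, 12, 9 → General Y's minimax is 6.
They coincide at (route C, defend A), so the value is 6.

6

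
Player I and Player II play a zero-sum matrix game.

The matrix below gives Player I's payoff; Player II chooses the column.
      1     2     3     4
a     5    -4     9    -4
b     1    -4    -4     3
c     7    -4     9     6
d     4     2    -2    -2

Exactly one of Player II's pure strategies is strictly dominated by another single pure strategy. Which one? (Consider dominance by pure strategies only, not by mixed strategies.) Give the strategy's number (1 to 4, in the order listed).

1

Player II prefers columns that give Player I less. Compare 1 with 2: -4 < 5, -4 < 1, -4 < 7, 2 < 4.
So 2 strictly dominates 1 for Player II; 1 is strictly dominated.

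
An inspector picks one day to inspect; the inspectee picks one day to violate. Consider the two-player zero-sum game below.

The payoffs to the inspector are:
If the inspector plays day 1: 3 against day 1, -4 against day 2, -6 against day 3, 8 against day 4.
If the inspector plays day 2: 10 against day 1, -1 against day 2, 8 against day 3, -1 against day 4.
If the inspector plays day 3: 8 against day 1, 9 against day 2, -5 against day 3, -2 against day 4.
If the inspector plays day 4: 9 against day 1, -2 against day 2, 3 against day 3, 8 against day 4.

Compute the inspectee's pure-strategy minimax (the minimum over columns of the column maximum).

The worst case (largest entry) in each column is day 1: 10, day 2: 9, day 3: 8, day 4: 8.
The best (smallest) of these is 8.

8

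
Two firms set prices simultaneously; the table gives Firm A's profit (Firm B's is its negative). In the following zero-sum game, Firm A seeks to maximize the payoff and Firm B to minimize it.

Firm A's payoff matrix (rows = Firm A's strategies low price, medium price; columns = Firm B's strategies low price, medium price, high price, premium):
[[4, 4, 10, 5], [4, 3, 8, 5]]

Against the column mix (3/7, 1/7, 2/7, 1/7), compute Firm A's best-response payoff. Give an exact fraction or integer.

41/7

low price: (4)·(3/7) + (4)·(1/7) + (10)·(2/7) + (5)·(1/7) = 41/7.
medium price: (4)·(3/7) + (3)·(1/7) + (8)·(2/7) + (5)·(1/7) = 36/7.
The best pure response is low price with expected payoff 41/7.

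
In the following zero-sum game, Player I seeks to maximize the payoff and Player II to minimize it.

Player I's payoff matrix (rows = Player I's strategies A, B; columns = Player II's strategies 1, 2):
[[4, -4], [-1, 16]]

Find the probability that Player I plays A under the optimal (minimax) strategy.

17/25

Row minima are -4 and -1, so Player I's maximin is -1; column maxima are 4 and 16, so Player II's minimax is 4. These differ, so the equilibrium is in mixed strategies.
Let Player I play A with probability p. Player II is indifferent when 4p − (1−p) = −4p + 16(1−p), giving p = 17/25.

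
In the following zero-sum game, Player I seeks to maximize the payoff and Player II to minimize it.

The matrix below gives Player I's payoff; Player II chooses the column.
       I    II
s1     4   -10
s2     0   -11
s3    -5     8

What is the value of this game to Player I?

Row s2 is strictly dominated by row s1, so Player I never plays it.
The remaining 2×2 game on (s1, s3) × (I, II) has no saddle point. Let Player I play s1 with probability p; indifference gives 4p − 5(1−p) = −10p + 8(1−p), so p = 13/27.
Similarly Player II's optimal q on I is 2/3, and the value is 4·(2/3) + (-10)·(1/3) = -2/3.

-2/3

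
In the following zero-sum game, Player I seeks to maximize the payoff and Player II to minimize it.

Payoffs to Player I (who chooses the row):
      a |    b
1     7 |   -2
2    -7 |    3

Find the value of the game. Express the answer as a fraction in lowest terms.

7/19

Row minima are -2 and -7, so Player I's maximin is -2; column maxima are 7 and 3, so Player II's minimax is 3. These differ, so the equilibrium is in mixed strategies.
Let Player I play 1 with probability p. Player II is indifferent when 7p − 7(1−p) = −2p + 3(1−p), giving p = 10/19.
Let Player II play a with probability q. Player I is indifferent when 7q − 2(1−q) = −7q + 3(1−q), giving q = 5/19.
The value is 7·(5/19) + (-2)·(14/19) = 7/19.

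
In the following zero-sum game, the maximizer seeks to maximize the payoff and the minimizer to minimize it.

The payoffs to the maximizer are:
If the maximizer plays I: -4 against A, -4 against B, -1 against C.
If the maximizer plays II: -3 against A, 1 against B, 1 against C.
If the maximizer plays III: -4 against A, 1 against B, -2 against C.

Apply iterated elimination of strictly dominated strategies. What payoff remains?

-3

Column C is strictly dominated by A for the minimizer (-4<-1, -3<1, -4<-2); eliminate C.
Row I is strictly dominated by row II (-3>-4, 1>-4); eliminate I.
Column B is strictly dominated by A for the minimizer (-3<1, -4<1); eliminate B.
Row III is strictly dominated by row II (-3>-4); eliminate III.
Only (II, A) remains, with payoff -3.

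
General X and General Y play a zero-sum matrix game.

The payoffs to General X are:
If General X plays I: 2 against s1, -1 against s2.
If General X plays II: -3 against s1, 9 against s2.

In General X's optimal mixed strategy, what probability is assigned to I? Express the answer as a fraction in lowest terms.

4/5

Row minima are -1 and -3, so General X's maximin is -1; column maxima are 2 and 9, so General Y's minimax is 2. These differ, so the equilibrium is in mixed strategies.
Let General X play I with probability p. General Y is indifferent when 2p − 3(1−p) = −p + 9(1−p), giving p = 4/5.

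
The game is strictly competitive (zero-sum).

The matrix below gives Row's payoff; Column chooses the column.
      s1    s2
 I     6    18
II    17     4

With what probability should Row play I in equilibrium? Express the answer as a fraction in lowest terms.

Row minima are 6 and 4, so Row's maximin is 6; column maxima are 17 and 18, so Column's minimax is 17. These differ, so the equilibrium is in mixed strategies.
Let Row play I with probability p. Column is indifferent when 6p + 17(1−p) = 18p + 4(1−p), giving p = 13/25.

13/25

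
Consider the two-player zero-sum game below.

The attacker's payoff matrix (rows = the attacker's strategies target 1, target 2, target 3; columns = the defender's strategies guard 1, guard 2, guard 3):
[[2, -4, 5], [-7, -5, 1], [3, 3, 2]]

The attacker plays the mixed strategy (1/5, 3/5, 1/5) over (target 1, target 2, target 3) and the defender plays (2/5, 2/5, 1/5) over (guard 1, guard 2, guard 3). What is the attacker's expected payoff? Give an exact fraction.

-54/25

Against (2/5, 2/5, 1/5), each row's expected payoff is target 1: 1/5; target 2: -23/5; target 3: 14/5.
Taking the (1/5, 3/5, 1/5)-weighted average: (1/5)·(1/5) + (3/5)·(-23/5) + (1/5)·(14/5) = -54/25.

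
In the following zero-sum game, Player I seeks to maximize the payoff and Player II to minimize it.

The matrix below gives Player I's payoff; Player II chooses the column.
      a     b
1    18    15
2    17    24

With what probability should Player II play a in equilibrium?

Row minima are 15 and 17, so Player I's maximin is 17; column maxima are 18 and 24, so Player II's minimax is 18. These differ, so the equilibrium is in mixed strategies.
Let Player II play a with probability q. Player I is indifferent when 18q + 15(1−q) = 17q + 24(1−q), giving q = 9/10.

9/10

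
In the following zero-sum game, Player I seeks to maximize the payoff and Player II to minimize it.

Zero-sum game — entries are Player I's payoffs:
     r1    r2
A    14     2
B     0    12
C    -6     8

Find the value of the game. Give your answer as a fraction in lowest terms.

7

Row C is strictly dominated by row B, so Player I never plays it.
The remaining 2×2 game on (A, B) × (r1, r2) has no saddle point. Let Player I play A with probability p; indifference gives 14p = 2p + 12(1−p), so p = 1/2.
Similarly Player II's optimal q on r1 is 5/12, and the value is 14·(5/12) + (2)·(7/12) = 7.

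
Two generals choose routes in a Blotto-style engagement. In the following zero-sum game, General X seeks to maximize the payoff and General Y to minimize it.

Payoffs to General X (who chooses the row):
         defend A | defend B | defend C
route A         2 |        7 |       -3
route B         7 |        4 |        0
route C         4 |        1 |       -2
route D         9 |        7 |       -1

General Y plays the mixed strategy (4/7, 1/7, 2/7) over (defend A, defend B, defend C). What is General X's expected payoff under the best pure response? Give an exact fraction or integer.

41/7

route A: (2)·(4/7) + (7)·(1/7) + (-3)·(2/7) = 9/7.
route B: (7)·(4/7) + (4)·(1/7) + (0)·(2/7) = 32/7.
route C: (4)·(4/7) + (1)·(1/7) + (-2)·(2/7) = 13/7.
route D: (9)·(4/7) + (7)·(1/7) + (-1)·(2/7) = 41/7.
The best pure response is route D with expected payoff 41/7.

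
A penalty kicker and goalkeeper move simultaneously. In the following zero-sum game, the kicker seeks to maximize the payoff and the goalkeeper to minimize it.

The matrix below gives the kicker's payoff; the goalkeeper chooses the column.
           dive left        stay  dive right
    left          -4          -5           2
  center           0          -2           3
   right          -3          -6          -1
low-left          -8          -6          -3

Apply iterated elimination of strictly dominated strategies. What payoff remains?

Row right is strictly dominated by row center (0>-3, -2>-6, 3>-1); eliminate right.
Column dive right is strictly dominated by dive left for the goalkeeper (-4<2, 0<3, -8<-3); eliminate dive right.
Row low-left is strictly dominated by row left (-4>-8, -5>-6); eliminate low-left.
Column dive left is strictly dominated by stay for the goalkeeper (-5<-4, -2<0); eliminate dive left.
Row left is strictly dominated by row center (-2>-5); eliminate left.
Only (center, stay) remains, with payoff -2.

-2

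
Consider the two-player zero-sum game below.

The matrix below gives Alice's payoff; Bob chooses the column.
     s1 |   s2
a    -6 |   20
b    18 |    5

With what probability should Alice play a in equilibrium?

Row minima are -6 and 5, so Alice's maximin is 5; column maxima are 18 and 20, so Bob's minimax is 18. These differ, so the equilibrium is in mixed strategies.
Let Alice play a with probability p. Bob is indifferent when −6p + 18(1−p) = 20p + 5(1−p), giving p = 1/3.

1/3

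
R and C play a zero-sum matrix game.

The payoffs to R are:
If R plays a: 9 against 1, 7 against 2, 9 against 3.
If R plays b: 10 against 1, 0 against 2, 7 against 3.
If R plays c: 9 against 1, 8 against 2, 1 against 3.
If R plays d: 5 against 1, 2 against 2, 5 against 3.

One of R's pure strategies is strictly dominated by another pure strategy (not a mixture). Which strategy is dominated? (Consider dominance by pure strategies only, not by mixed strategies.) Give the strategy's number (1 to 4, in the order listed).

Compare d with a: 9 > 5, 7 > 2, 9 > 5.
So a strictly dominates d for R; d is strictly dominated.

4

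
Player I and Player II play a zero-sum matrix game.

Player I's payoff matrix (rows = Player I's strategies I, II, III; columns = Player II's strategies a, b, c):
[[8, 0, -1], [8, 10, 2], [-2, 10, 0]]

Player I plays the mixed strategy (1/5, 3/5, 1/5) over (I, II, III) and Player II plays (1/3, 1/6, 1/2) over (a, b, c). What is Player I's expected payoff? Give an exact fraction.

23/6

Against (1/3, 1/6, 1/2), each row's expected payoff is I: 13/6; II: 16/3; III: 1.
Taking the (1/5, 3/5, 1/5)-weighted average: (1/5)·(13/6) + (3/5)·(16/3) + (1/5)·(1) = 23/6.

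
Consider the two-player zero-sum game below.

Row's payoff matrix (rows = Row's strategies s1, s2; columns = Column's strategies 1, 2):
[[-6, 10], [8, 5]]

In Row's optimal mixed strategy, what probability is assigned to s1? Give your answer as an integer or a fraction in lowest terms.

3/19

Row minima are -6 and 5, so Row's maximin is 5; column maxima are 8 and 10, so Column's minimax is 8. These differ, so the equilibrium is in mixed strategies.
Let Row play s1 with probability p. Column is indifferent when −6p + 8(1−p) = 10p + 5(1−p), giving p = 3/19.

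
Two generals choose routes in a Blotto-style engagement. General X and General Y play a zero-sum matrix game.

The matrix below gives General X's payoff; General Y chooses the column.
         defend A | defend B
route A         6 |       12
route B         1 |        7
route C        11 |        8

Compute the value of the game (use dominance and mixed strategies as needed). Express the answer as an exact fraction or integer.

28/3

Row route B is strictly dominated by row route A, so General X never plays it.
The remaining 2×2 game on (route A, route C) × (defend A, defend B) has no saddle point. Let General X play route A with probability p; indifference gives 6p + 11(1−p) = 12p + 8(1−p), so p = 1/3.
Similarly General Y's optimal q on defend A is 4/9, and the value is 6·(4/9) + (12)·(5/9) = 28/3.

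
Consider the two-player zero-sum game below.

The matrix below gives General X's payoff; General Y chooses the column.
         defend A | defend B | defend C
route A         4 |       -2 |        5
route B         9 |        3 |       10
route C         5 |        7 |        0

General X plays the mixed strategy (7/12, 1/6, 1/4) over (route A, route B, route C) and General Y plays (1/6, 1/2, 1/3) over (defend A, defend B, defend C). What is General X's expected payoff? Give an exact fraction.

Against (1/6, 1/2, 1/3), each row's expected payoff is route A: 4/3; route B: 19/3; route C: 13/3.
Taking the (7/12, 1/6, 1/4)-weighted average: (7/12)·(4/3) + (1/6)·(19/3) + (1/4)·(13/3) = 35/12.

35/12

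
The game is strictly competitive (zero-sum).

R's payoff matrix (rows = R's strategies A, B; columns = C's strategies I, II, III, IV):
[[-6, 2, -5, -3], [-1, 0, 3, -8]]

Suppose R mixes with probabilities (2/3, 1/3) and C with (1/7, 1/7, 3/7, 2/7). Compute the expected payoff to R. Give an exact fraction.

-58/21

Against (1/7, 1/7, 3/7, 2/7), each row's expected payoff is A: -25/7; B: -8/7.
Taking the (2/3, 1/3)-weighted average: (2/3)·(-25/7) + (1/3)·(-8/7) = -58/21.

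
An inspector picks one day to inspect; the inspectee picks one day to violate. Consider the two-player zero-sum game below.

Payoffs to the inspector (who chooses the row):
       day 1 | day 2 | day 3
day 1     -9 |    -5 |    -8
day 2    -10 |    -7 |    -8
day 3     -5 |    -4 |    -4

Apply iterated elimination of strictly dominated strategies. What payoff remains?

-5

Row day 1 is strictly dominated by row day 3 (-5>-9, -4>-5, -4>-8); eliminate day 1.
Row day 2 is strictly dominated by row day 3 (-5>-10, -4>-7, -4>-8); eliminate day 2.
Column day 3 is strictly dominated by day 1 for the inspectee (-5<-4); eliminate day 3.
Column day 2 is strictly dominated by day 1 for the inspectee (-5<-4); eliminate day 2.
Only (day 3, day 1) remains, with payoff -5.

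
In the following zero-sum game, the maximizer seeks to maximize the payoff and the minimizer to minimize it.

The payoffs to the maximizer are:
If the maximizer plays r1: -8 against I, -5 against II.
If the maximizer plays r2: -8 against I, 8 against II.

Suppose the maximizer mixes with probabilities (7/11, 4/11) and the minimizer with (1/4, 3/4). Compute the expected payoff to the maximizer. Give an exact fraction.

-97/44

Against (1/4, 3/4), each row's expected payoff is r1: -23/4; r2: 4.
Taking the (7/11, 4/11)-weighted average: (7/11)·(-23/4) + (4/11)·(4) = -97/44.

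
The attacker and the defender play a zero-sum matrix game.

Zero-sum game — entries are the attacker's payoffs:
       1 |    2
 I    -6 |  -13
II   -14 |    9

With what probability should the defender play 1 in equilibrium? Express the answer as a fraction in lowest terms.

11/15

Row minima are -13 and -14, so the attacker's maximin is -13; column maxima are -6 and 9, so the defender's minimax is -6. These differ, so the equilibrium is in mixed strategies.
Let the defender play 1 with probability q. The attacker is indifferent when −6q − 13(1−q) = −14q + 9(1−q), giving q = 11/15.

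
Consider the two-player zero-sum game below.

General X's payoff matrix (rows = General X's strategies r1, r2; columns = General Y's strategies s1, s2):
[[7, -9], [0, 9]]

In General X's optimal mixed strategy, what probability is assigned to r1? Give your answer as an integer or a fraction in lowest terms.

9/25

Row minima are -9 and 0, so General X's maximin is 0; column maxima are 7 and 9, so General Y's minimax is 7. These differ, so the equilibrium is in mixed strategies.
Let General X play r1 with probability p. General Y is indifferent when 7p = −9p + 9(1−p), giving p = 9/25.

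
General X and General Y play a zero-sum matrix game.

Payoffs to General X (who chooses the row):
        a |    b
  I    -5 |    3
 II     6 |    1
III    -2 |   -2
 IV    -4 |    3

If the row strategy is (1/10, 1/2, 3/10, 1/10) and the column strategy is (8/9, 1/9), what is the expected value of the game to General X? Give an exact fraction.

Against (8/9, 1/9), each row's expected payoff is I: -37/9; II: 49/9; III: -2; IV: -29/9.
Taking the (1/10, 1/2, 3/10, 1/10)-weighted average: (1/10)·(-37/9) + (1/2)·(49/9) + (3/10)·(-2) + (1/10)·(-29/9) = 25/18.

25/18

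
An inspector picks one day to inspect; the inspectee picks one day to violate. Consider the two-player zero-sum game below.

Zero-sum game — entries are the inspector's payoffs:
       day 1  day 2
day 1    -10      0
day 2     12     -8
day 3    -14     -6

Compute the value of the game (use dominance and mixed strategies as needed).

-8/3

Row day 3 is strictly dominated by row day 1, so the inspector never plays it.
The remaining 2×2 game on (day 1, day 2) × (day 1, day 2) has no saddle point. Let the inspector play day 1 with probability p; indifference gives −10p + 12(1−p) = −8(1−p), so p = 2/3.
Similarly the inspectee's optimal q on day 1 is 4/15, and the value is -10·(4/15) + (0)·(11/15) = -8/3.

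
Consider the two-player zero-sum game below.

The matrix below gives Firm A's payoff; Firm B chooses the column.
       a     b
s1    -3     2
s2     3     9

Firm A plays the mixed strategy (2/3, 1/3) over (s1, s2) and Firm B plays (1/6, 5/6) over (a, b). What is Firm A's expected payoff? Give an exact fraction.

Against (1/6, 5/6), each row's expected payoff is s1: 7/6; s2: 8.
Taking the (2/3, 1/3)-weighted average: (2/3)·(7/6) + (1/3)·(8) = 31/9.

31/9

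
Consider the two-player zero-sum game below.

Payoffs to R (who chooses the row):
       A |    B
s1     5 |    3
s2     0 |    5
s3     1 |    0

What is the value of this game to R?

Row s3 is strictly dominated by row s1, so R never plays it.
The remaining 2×2 game on (s1, s2) × (A, B) has no saddle point. Let R play s1 with probability p; indifference gives 5p = 3p + 5(1−p), so p = 5/7.
Similarly C's optimal q on A is 2/7, and the value is 5·(2/7) + (3)·(5/7) = 25/7.

25/7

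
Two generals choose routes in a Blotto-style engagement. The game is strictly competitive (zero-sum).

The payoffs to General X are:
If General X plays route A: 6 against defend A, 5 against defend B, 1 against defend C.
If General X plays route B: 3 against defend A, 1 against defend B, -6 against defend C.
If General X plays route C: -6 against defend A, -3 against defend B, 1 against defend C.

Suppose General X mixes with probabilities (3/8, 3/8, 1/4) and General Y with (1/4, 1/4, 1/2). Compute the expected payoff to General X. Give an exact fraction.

Against (1/4, 1/4, 1/2), each row's expected payoff is route A: 13/4; route B: -2; route C: -7/4.
Taking the (3/8, 3/8, 1/4)-weighted average: (3/8)·(13/4) + (3/8)·(-2) + (1/4)·(-7/4) = 1/32.

1/32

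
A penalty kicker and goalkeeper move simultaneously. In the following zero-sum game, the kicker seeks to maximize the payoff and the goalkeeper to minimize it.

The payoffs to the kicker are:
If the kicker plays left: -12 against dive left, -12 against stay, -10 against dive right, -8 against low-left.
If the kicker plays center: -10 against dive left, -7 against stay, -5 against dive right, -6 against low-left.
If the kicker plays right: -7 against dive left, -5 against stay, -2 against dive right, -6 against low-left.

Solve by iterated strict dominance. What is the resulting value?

Row left is strictly dominated by row center (-10>-12, -7>-12, -5>-10, -6>-8); eliminate left.
Column stay is strictly dominated by dive left for the goalkeeper (-10<-7, -7<-5); eliminate stay.
Column low-left is strictly dominated by dive left for the goalkeeper (-10<-6, -7<-6); eliminate low-left.
Column dive right is strictly dominated by dive left for the goalkeeper (-10<-5, -7<-2); eliminate dive right.
Row center is strictly dominated by row right (-7>-10); eliminate center.
Only (right, dive left) remains, with payoff -7.

-7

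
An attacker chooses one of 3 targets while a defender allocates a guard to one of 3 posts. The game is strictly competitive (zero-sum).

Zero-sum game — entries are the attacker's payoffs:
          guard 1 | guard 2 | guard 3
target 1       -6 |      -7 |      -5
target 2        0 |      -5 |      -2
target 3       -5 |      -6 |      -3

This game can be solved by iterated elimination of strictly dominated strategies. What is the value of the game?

Row target 3 is strictly dominated by row target 2 (0>-5, -5>-6, -2>-3); eliminate target 3.
Row target 1 is strictly dominated by row target 2 (0>-6, -5>-7, -2>-5); eliminate target 1.
Column guard 1 is strictly dominated by guard 2 for the defender (-5<0); eliminate guard 1.
Column guard 3 is strictly dominated by guard 2 for the defender (-5<-2); eliminate guard 3.
Only (target 2, guard 2) remains, with payoff -5.

-5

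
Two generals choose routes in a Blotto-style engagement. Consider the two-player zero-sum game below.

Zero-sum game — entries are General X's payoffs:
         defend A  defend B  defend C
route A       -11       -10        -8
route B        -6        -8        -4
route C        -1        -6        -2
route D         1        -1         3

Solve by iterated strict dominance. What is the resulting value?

Column defend C is strictly dominated by defend B for General Y (-10<-8, -8<-4, -6<-2, -1<3); eliminate defend C.
Row route C is strictly dominated by row route D (1>-1, -1>-6); eliminate route C.
Row route B is strictly dominated by row route D (1>-6, -1>-8); eliminate route B.
Row route A is strictly dominated by row route D (1>-11, -1>-10); eliminate route A.
Column defend A is strictly dominated by defend B for General Y (-1<1); eliminate defend A.
Only (route D, defend B) remains, with payoff -1.

-1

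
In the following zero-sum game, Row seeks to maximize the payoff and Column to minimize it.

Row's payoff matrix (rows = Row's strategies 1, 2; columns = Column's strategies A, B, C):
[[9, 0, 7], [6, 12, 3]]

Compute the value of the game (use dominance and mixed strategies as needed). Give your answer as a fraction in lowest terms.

Column A is strictly dominated by C for Column (it gives Row more in every row).
The remaining 2×2 game on (1, 2) × (B, C) has no saddle point. Let Row play 1 with probability p; indifference gives 12(1−p) = 7p + 3(1−p), so p = 9/16.
Similarly Column's optimal q on B is 1/4, and the value is 0·(1/4) + (7)·(3/4) = 21/4.

21/4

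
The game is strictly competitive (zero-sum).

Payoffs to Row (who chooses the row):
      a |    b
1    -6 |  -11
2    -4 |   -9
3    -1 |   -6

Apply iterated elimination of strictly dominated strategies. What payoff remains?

-6

Row 2 is strictly dominated by row 3 (-1>-4, -6>-9); eliminate 2.
Row 1 is strictly dominated by row 3 (-1>-6, -6>-11); eliminate 1.
Column a is strictly dominated by b for Column (-6<-1); eliminate a.
Only (3, b) remains, with payoff -6.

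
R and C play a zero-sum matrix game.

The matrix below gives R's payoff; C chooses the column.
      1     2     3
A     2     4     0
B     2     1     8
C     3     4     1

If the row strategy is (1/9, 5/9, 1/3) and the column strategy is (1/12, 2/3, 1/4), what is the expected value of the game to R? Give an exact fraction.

Against (1/12, 2/3, 1/4), each row's expected payoff is A: 17/6; B: 17/6; C: 19/6.
Taking the (1/9, 5/9, 1/3)-weighted average: (1/9)·(17/6) + (5/9)·(17/6) + (1/3)·(19/6) = 53/18.

53/18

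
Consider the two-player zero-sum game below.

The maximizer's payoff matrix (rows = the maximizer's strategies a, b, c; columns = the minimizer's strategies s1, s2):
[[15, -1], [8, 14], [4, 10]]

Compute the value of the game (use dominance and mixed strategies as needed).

109/11

Row c is strictly dominated by row b, so the maximizer never plays it.
The remaining 2×2 game on (a, b) × (s1, s2) has no saddle point. Let the maximizer play a with probability p; indifference gives 15p + 8(1−p) = −p + 14(1−p), so p = 3/11.
Similarly the minimizer's optimal q on s1 is 15/22, and the value is 15·(15/22) + (-1)·(7/22) = 109/11.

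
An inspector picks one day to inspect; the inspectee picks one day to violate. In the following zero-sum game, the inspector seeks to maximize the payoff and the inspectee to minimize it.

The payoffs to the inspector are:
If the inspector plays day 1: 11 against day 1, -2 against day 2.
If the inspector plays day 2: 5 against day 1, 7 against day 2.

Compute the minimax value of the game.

29/5

Row minima are -2 and 5, so the inspector's maximin is 5; column maxima are 11 and 7, so the inspectee's minimax is 7. These differ, so the equilibrium is in mixed strategies.
Let the inspector play day 1 with probability p. The inspectee is indifferent when 11p + 5(1−p) = −2p + 7(1−p), giving p = 2/15.
Let the inspectee play day 1 with probability q. The inspector is indifferent when 11q − 2(1−q) = 5q + 7(1−q), giving q = 3/5.
The value is 11·(3/5) + (-2)·(2/5) = 29/5.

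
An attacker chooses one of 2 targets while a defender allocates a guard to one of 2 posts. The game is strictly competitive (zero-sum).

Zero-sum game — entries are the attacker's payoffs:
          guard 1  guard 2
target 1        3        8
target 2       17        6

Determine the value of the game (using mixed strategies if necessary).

Row minima are 3 and 6, so the attacker's maximin is 6; column maxima are 17 and 8, so the defender's minimax is 8. These differ, so the equilibrium is in mixed strategies.
Let the attacker play target 1 with probability p. The defender is indifferent when 3p + 17(1−p) = 8p + 6(1−p), giving p = 11/16.
Let the defender play guard 1 with probability q. The attacker is indifferent when 3q + 8(1−q) = 17q + 6(1−q), giving q = 1/8.
The value is 3·(1/8) + (8)·(7/8) = 59/8.

59/8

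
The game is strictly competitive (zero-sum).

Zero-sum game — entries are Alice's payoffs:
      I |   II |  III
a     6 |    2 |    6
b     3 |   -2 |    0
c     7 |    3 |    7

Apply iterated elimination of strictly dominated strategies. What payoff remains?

Row a is strictly dominated by row c (7>6, 3>2, 7>6); eliminate a.
Column I is strictly dominated by II for Bob (-2<3, 3<7); eliminate I.
Row b is strictly dominated by row c (3>-2, 7>0); eliminate b.
Column III is strictly dominated by II for Bob (3<7); eliminate III.
Only (c, II) remains, with payoff 3.

3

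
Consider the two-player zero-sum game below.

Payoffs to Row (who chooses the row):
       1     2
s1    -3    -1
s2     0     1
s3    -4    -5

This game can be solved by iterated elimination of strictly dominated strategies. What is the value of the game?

Row s3 is strictly dominated by row s1 (-3>-4, -1>-5); eliminate s3.
Row s1 is strictly dominated by row s2 (0>-3, 1>-1); eliminate s1.
Column 2 is strictly dominated by 1 for Column (0<1); eliminate 2.
Only (s2, 1) remains, with payoff 0.

0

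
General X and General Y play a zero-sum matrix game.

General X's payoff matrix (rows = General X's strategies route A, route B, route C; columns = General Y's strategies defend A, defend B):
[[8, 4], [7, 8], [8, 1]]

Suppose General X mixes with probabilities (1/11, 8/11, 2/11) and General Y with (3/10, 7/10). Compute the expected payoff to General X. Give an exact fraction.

73/11

Against (3/10, 7/10), each row's expected payoff is route A: 26/5; route B: 77/10; route C: 31/10.
Taking the (1/11, 8/11, 2/11)-weighted average: (1/11)·(26/5) + (8/11)·(77/10) + (2/11)·(31/10) = 73/11.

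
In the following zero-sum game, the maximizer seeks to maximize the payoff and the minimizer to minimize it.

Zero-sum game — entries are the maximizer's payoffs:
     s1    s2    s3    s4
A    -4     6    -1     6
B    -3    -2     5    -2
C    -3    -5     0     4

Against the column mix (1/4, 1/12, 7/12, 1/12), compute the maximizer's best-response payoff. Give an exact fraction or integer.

A: (-4)·(1/4) + (6)·(1/12) + (-1)·(7/12) + (6)·(1/12) = -7/12.
B: (-3)·(1/4) + (-2)·(1/12) + (5)·(7/12) + (-2)·(1/12) = 11/6.
C: (-3)·(1/4) + (-5)·(1/12) + (0)·(7/12) + (4)·(1/12) = -5/6.
The best pure response is B with expected payoff 11/6.

11/6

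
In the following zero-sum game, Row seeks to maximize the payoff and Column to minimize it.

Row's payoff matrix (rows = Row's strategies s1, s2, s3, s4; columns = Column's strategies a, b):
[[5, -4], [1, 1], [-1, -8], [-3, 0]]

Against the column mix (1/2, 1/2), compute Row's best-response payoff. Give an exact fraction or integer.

1

s1: (5)·(1/2) + (-4)·(1/2) = 1/2.
s2: (1)·(1/2) + (1)·(1/2) = 1.
s3: (-1)·(1/2) + (-8)·(1/2) = -9/2.
s4: (-3)·(1/2) + (0)·(1/2) = -3/2.
The best pure response is s2 with expected payoff 1.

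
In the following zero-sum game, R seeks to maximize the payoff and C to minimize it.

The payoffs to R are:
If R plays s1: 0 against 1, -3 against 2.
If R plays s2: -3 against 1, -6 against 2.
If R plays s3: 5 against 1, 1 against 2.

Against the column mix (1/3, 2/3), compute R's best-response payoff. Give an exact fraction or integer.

7/3

s1: (0)·(1/3) + (-3)·(2/3) = -2.
s2: (-3)·(1/3) + (-6)·(2/3) = -5.
s3: (5)·(1/3) + (1)·(2/3) = 7/3.
The best pure response is s3 with expected payoff 7/3.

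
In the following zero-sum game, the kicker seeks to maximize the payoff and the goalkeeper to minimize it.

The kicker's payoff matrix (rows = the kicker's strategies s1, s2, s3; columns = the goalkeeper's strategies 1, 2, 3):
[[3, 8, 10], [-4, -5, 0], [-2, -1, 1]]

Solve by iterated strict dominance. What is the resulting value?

3

Row s3 is strictly dominated by row s1 (3>-2, 8>-1, 10>1); eliminate s3.
Column 3 is strictly dominated by 1 for the goalkeeper (3<10, -4<0); eliminate 3.
Row s2 is strictly dominated by row s1 (3>-4, 8>-5); eliminate s2.
Column 2 is strictly dominated by 1 for the goalkeeper (3<8); eliminate 2.
Only (s1, 1) remains, with payoff 3.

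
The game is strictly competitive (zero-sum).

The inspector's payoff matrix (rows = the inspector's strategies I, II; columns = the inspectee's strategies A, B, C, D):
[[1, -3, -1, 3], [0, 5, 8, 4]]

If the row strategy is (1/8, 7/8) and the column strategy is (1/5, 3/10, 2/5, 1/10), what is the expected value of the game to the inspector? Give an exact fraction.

349/80

Against (1/5, 3/10, 2/5, 1/10), each row's expected payoff is I: -4/5; II: 51/10.
Taking the (1/8, 7/8)-weighted average: (1/8)·(-4/5) + (7/8)·(51/10) = 349/80.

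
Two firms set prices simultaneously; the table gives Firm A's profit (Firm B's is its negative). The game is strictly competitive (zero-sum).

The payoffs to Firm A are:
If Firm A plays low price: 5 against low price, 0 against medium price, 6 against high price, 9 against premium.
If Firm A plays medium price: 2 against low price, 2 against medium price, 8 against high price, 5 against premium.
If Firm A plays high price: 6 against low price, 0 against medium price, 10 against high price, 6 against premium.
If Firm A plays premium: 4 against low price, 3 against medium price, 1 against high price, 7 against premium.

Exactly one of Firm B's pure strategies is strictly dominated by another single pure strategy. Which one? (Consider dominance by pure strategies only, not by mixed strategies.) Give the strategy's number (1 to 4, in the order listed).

Firm B prefers columns that give Firm A less. Compare premium with medium price: 0 < 9, 2 < 5, 0 < 6, 3 < 7.
So medium price strictly dominates premium for Firm B; premium is strictly dominated.

4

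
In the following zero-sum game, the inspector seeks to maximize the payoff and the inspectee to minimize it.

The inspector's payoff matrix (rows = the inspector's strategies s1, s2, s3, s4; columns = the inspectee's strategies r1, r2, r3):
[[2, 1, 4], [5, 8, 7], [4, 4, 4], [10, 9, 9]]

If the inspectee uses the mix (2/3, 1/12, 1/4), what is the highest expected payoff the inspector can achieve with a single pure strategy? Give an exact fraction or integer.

29/3

s1: (2)·(2/3) + (1)·(1/12) + (4)·(1/4) = 29/12.
s2: (5)·(2/3) + (8)·(1/12) + (7)·(1/4) = 23/4.
s3: (4)·(2/3) + (4)·(1/12) + (4)·(1/4) = 4.
s4: (10)·(2/3) + (9)·(1/12) + (9)·(1/4) = 29/3.
The best pure response is s4 with expected payoff 29/3.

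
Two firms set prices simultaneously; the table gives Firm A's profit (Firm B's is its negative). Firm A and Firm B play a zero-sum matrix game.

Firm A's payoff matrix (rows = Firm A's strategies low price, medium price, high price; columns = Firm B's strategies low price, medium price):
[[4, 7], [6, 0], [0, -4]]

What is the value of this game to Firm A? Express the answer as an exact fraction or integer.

14/3

Row high price is strictly dominated by row medium price, so Firm A never plays it.
The remaining 2×2 game on (low price, medium price) × (low price, medium price) has no saddle point. Let Firm A play low price with probability p; indifference gives 4p + 6(1−p) = 7p, so p = 2/3.
Similarly Firm B's optimal q on low price is 7/9, and the value is 4·(7/9) + (7)·(2/9) = 14/3.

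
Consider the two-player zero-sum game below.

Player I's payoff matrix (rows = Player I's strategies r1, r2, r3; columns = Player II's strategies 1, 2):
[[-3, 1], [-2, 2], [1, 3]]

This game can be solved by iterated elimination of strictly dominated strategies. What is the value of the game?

1

Row r2 is strictly dominated by row r3 (1>-2, 3>2); eliminate r2.
Row r1 is strictly dominated by row r3 (1>-3, 3>1); eliminate r1.
Column 2 is strictly dominated by 1 for Player II (1<3); eliminate 2.
Only (r3, 1) remains, with payoff 1.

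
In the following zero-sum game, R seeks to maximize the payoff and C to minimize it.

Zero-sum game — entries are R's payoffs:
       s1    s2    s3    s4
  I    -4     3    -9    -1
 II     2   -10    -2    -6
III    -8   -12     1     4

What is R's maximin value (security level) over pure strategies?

-9

The worst-case payoff for each row is I: -9, II: -10, III: -12.
The best of these is -9.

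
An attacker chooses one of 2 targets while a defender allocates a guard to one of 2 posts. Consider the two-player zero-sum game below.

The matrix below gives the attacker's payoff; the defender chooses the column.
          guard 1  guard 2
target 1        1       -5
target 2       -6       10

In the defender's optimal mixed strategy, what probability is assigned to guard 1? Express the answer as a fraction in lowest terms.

15/22

Row minima are -5 and -6, so the attacker's maximin is -5; column maxima are 1 and 10, so the defender's minimax is 1. These differ, so the equilibrium is in mixed strategies.
Let the defender play guard 1 with probability q. The attacker is indifferent when q − 5(1−q) = −6q + 10(1−q), giving q = 15/22.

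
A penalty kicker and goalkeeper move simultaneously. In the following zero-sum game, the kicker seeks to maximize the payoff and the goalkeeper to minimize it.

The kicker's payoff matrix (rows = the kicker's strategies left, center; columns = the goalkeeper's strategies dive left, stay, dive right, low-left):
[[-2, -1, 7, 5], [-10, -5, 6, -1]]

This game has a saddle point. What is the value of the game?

-2

Row minima: -2, -10 → the kicker's maximin is -2.
Column maxima: -2, -1, 7, 5 → the goalkeeper's minimax is -2.
They coincide at (left, dive left), so the value is -2.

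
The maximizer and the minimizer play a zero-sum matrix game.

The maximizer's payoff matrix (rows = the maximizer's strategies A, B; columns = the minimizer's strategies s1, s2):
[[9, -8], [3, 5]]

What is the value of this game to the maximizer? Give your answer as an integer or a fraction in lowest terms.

Row minima are -8 and 3, so the maximizer's maximin is 3; column maxima are 9 and 5, so the minimizer's minimax is 5. These differ, so the equilibrium is in mixed strategies.
Let the maximizer play A with probability p. The minimizer is indifferent when 9p + 3(1−p) = −8p + 5(1−p), giving p = 2/19.
Let the minimizer play s1 with probability q. The maximizer is indifferent when 9q − 8(1−q) = 3q + 5(1−q), giving q = 13/19.
The value is 9·(13/19) + (-8)·(6/19) = 69/19.

69/19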